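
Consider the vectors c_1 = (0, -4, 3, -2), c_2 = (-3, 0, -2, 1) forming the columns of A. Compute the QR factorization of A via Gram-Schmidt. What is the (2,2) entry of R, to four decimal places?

r_{22} = 3.4341

c_1 = (0, -4, 3, -2); ‖c_1‖ = 5.3852, so e_1 = (0.0000, -0.7428, 0.5571, -0.3714).
e_1·c_2 = 0.0000·(-3) + (-0.7428)·0 + 0.5571·(-2) + (-0.3714)·1 = -1.4856.
u_2 = c_2 + 1.4856·e_1 = (-3.0000, -1.1034, -1.1724, 0.4483).
r_{22} = ‖u_2‖ = 3.4341.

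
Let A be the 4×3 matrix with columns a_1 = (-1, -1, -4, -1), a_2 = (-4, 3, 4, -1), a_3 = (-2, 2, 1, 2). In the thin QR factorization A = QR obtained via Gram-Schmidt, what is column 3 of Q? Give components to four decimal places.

q_1 = a_1/‖a_1‖ = (-1, -1, -4, -1)/4.3589 = (-0.2294, -0.2294, -0.9177, -0.2294).
r_{12} = q_1·a_2 = -3.2118.
u_2 = a_2 + 3.2118·q_1 = (-4.7368, 2.2632, 1.0526, -1.7368).
‖u_2‖ = 5.6289, so q_2 = (-0.8415, 0.4021, 0.1870, -0.3086).
r_{13} = q_1·a_3 = -1.3765; r_{23} = q_2·a_3 = 2.0571.
u_3 = a_3 + 1.3765·q_1 − 2.0571·q_2 = (-0.5847, 0.8571, -0.6478, 2.3189).
‖u_3‖ = 2.6218, so q_3 = (-0.2230, 0.3269, -0.2471, 0.8845).

q_3 = (-0.2230, 0.3269, -0.2471, 0.8845)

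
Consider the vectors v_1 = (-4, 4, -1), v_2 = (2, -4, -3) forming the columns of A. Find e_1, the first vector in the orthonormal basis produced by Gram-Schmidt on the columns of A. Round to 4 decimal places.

v_1 = (-4, 4, -1); ‖v_1‖ = 5.7446, so e_1 = (-0.6963, 0.6963, -0.1741).

e_1 = (-0.6963, 0.6963, -0.1741)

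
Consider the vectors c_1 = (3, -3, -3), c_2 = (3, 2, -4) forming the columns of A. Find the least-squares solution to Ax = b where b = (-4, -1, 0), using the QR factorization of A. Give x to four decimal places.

x = (-0.0914, -0.4355)

q_1 = c_1/‖c_1‖ = (3, -3, -3)/5.1962 = (0.5774, -0.5774, -0.5774).
r_{12} = q_1·c_2 = 2.8868.
u_2 = c_2 − 2.8868·q_1 = (1.3333, 3.6667, -2.3333).
‖u_2‖ = 4.5461, so q_2 = (0.2933, 0.8066, -0.5133).
Qᵀb = (-1.7321, -1.9797).
Back-substitute: x_2 = -1.9797/4.5461 = -0.4355.
x_1 = (-1.7321 − 2.8868·(-0.4355))/5.1962 = -0.0914.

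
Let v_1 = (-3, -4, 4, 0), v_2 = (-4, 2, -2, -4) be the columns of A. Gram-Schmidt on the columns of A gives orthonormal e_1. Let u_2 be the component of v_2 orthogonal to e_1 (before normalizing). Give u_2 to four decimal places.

v_1 = (-3, -4, 4, 0); ‖v_1‖ = 6.4031, so e_1 = (-0.4685, -0.6247, 0.6247, 0.0000).
e_1·v_2 = (-0.4685)·(-4) + (-0.6247)·2 + 0.6247·(-2) + 0.0000·(-4) = -0.6247.
u_2 = v_2 + 0.6247·e_1 = (-4.2927, 1.6098, -1.6098, -4.0000).

u_2 = (-4.2927, 1.6098, -1.6098, -4.0000)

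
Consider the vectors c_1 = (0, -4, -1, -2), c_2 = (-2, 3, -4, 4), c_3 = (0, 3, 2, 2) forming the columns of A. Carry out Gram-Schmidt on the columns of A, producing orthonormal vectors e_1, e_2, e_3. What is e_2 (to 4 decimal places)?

e_2 = (-0.3492, -0.0083, -0.8313, 0.4323)

e_1 = c_1/‖c_1‖ = (0, -4, -1, -2)/4.5826 = (0.0000, -0.8729, -0.2182, -0.4364).
r_{12} = e_1·c_2 = -3.4915.
u_2 = c_2 + 3.4915·e_1 = (-2.0000, -0.0476, -4.7619, 2.4762).
‖u_2‖ = 5.7280, so e_2 = (-0.3492, -0.0083, -0.8313, 0.4323).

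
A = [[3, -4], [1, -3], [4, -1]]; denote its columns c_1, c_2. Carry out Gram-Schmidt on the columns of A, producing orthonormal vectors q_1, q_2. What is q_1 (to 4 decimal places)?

q_1 = (0.5883, 0.1961, 0.7845)

c_1 = (3, 1, 4); ‖c_1‖ = 5.0990, so q_1 = (0.5883, 0.1961, 0.7845).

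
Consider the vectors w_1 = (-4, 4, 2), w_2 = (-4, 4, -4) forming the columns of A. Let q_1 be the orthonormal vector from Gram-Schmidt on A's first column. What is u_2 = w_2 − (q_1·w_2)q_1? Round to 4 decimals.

u_2 = (-1.3333, 1.3333, -5.3333)

w_1 = (-4, 4, 2); ‖w_1‖ = 6.0000, so q_1 = (-0.6667, 0.6667, 0.3333).
q_1·w_2 = (-0.6667)·(-4) + 0.6667·4 + 0.3333·(-4) = 4.0000.
u_2 = w_2 − 4.0000·q_1 = (-1.3333, 1.3333, -5.3333).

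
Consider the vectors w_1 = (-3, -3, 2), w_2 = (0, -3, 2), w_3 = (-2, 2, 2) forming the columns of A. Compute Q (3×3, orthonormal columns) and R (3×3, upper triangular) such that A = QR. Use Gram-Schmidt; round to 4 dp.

w_1 = (-3, -3, 2); ‖w_1‖ = 4.6904, so e_1 = (-0.6396, -0.6396, 0.4264).
e_1·w_2 = (-0.6396)·0 + (-0.6396)·(-3) + 0.4264·2 = 2.7716.
u_2 = w_2 − 2.7716·e_1 = (1.7727, -1.2273, 0.8182).
‖u_2‖ = 2.3061, so e_2 = (0.7687, -0.5322, 0.3548).
e_1·w_3 = (-0.6396)·(-2) + (-0.6396)·2 + 0.4264·2 = 0.8528; e_2·w_3 = 0.7687·(-2) + (-0.5322)·2 + 0.3548·2 = -1.8922.
u_3 = w_3 − 0.8528·e_1 + 1.8922·e_2 = (0.0000, 1.5385, 2.3077).
‖u_3‖ = 2.7735, so e_3 = (0.0000, 0.5547, 0.8321).

Q = [[-0.6396, 0.7687, 0.0000], [-0.6396, -0.5322, 0.5547], [0.4264, 0.3548, 0.8321]], R = [[4.6904, 2.7716, 0.8528], [0.0000, 2.3061, -1.8922], [0.0000, 0.0000, 2.7735]]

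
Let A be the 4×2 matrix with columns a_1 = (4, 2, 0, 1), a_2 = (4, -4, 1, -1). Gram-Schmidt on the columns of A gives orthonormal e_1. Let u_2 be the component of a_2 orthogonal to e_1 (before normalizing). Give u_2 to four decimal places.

e_1 = a_1/‖a_1‖ = (4, 2, 0, 1)/4.5826 = (0.8729, 0.4364, 0.0000, 0.2182).
r_{12} = e_1·a_2 = 1.5275.
u_2 = a_2 − 1.5275·e_1 = (2.6667, -4.6667, 1.0000, -1.3333).

u_2 = (2.6667, -4.6667, 1.0000, -1.3333)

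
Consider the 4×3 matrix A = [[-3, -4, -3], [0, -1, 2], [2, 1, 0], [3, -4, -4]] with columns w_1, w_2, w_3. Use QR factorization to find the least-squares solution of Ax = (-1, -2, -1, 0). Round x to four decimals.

e_1 = w_1/‖w_1‖ = (-3, 0, 2, 3)/4.6904 = (-0.6396, 0.0000, 0.4264, 0.6396).
r_{12} = e_1·w_2 = 0.4264.
u_2 = w_2 − 0.4264·e_1 = (-3.7273, -1.0000, 0.8182, -4.2727).
‖u_2‖ = 5.8153, so e_2 = (-0.6409, -0.1720, 0.1407, -0.7347).
r_{13} = e_1·w_3 = -0.6396; r_{23} = e_2·w_3 = 4.5178.
u_3 = w_3 + 0.6396·e_1 − 4.5178·e_2 = (-0.5134, 2.7769, -0.3629, -0.2715).
‖u_3‖ = 2.8601, so e_3 = (-0.1795, 0.9709, -0.1269, -0.0949).
Qᵀb = (0.2132, 0.8442, -1.6354).
Back-substitute: x_3 = -1.6354/2.8601 = -0.5718.
x_2 = (0.8442 − 4.5178·(-0.5718))/5.8153 = 0.5894.
x_1 = (0.2132 − 0.4264·0.5894 + 0.6396·(-0.5718))/4.6904 = -0.0861.

x = (-0.0861, 0.5894, -0.5718)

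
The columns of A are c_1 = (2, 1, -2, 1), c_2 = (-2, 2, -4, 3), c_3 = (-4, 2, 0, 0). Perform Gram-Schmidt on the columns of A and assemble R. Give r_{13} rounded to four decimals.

c_1 = (2, 1, -2, 1); ‖c_1‖ = 3.1623, so e_1 = (0.6325, 0.3162, -0.6325, 0.3162).
r_{13} = e_1·c_3 = -1.8974.

r_{13} = -1.8974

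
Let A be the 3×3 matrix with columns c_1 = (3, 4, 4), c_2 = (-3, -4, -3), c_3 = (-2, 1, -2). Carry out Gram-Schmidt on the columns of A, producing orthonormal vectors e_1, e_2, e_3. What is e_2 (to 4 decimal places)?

c_1 = (3, 4, 4); ‖c_1‖ = 6.4031, so e_1 = (0.4685, 0.6247, 0.6247).
e_1·c_2 = 0.4685·(-3) + 0.6247·(-4) + 0.6247·(-3) = -5.7784.
u_2 = c_2 + 5.7784·e_1 = (-0.2927, -0.3902, 0.6098).
‖u_2‖ = 0.7809, so e_2 = (-0.3748, -0.4998, 0.7809).

e_2 = (-0.3748, -0.4998, 0.7809)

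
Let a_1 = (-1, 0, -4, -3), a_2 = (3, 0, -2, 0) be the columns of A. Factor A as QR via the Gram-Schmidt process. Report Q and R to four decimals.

e_1 = a_1/‖a_1‖ = (-1, 0, -4, -3)/5.0990 = (-0.1961, 0.0000, -0.7845, -0.5883).
r_{12} = e_1·a_2 = 0.9806.
u_2 = a_2 − 0.9806·e_1 = (3.1923, 0.0000, -1.2308, 0.5769).
‖u_2‖ = 3.4696, so e_2 = (0.9201, 0.0000, -0.3547, 0.1663).

Q = [[-0.1961, 0.9201], [0.0000, 0.0000], [-0.7845, -0.3547], [-0.5883, 0.1663]], R = [[5.0990, 0.9806], [0.0000, 3.4696]]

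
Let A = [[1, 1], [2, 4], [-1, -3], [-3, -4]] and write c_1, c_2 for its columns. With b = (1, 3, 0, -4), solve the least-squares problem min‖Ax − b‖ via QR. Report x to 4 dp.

x = (1.8889, -0.3889)

c_1 = (1, 2, -1, -3); ‖c_1‖ = 3.8730, so q_1 = (0.2582, 0.5164, -0.2582, -0.7746).
q_1·c_2 = 0.2582·1 + 0.5164·4 + (-0.2582)·(-3) + (-0.7746)·(-4) = 6.1968.
u_2 = c_2 − 6.1968·q_1 = (-0.6000, 0.8000, -1.4000, 0.8000).
‖u_2‖ = 1.8974, so q_2 = (-0.3162, 0.4216, -0.7379, 0.4216).
Qᵀb = (4.9058, -0.7379).
Back-substitute: x_2 = -0.7379/1.8974 = -0.3889.
x_1 = (4.9058 − 6.1968·(-0.3889))/3.8730 = 1.8889.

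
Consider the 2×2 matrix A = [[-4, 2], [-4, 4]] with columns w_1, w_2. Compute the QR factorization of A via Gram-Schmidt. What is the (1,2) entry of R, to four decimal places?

r_{12} = -4.2426

e_1 = w_1/‖w_1‖ = (-4, -4)/5.6569 = (-0.7071, -0.7071).
r_{12} = e_1·w_2 = -4.2426.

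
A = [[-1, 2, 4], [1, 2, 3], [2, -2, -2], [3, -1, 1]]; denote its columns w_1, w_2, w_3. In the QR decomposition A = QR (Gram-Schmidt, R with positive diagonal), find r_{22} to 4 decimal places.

r_{22} = 3.1198

w_1 = (-1, 1, 2, 3); ‖w_1‖ = 3.8730, so e_1 = (-0.2582, 0.2582, 0.5164, 0.7746).
e_1·w_2 = (-0.2582)·2 + 0.2582·2 + 0.5164·(-2) + 0.7746·(-1) = -1.8074.
u_2 = w_2 + 1.8074·e_1 = (1.5333, 2.4667, -1.0667, 0.4000).
r_{22} = ‖u_2‖ = 3.1198.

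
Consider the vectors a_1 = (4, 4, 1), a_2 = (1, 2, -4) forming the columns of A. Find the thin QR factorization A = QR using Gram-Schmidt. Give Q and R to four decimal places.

a_1 = (4, 4, 1); ‖a_1‖ = 5.7446, so q_1 = (0.6963, 0.6963, 0.1741).
q_1·a_2 = 0.6963·1 + 0.6963·2 + 0.1741·(-4) = 1.3926.
u_2 = a_2 − 1.3926·q_1 = (0.0303, 1.0303, -4.2424).
‖u_2‖ = 4.3658, so q_2 = (0.0069, 0.2360, -0.9717).

Q = [[0.6963, 0.0069], [0.6963, 0.2360], [0.1741, -0.9717]], R = [[5.7446, 1.3926], [0.0000, 4.3658]]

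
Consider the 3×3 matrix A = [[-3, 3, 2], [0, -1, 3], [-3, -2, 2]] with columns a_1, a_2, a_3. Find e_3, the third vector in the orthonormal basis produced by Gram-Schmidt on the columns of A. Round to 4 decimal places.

a_1 = (-3, 0, -3); ‖a_1‖ = 4.2426, so e_1 = (-0.7071, 0.0000, -0.7071).
e_1·a_2 = (-0.7071)·3 + 0.0000·(-1) + (-0.7071)·(-2) = -0.7071.
u_2 = a_2 + 0.7071·e_1 = (2.5000, -1.0000, -2.5000).
‖u_2‖ = 3.6742, so e_2 = (0.6804, -0.2722, -0.6804).
e_1·a_3 = (-0.7071)·2 + 0.0000·3 + (-0.7071)·2 = -2.8284; e_2·a_3 = 0.6804·2 + (-0.2722)·3 + (-0.6804)·2 = -0.8165.
u_3 = a_3 + 2.8284·e_1 + 0.8165·e_2 = (0.5556, 2.7778, -0.5556).
‖u_3‖ = 2.8868, so e_3 = (0.1925, 0.9623, -0.1925).

e_3 = (0.1925, 0.9623, -0.1925)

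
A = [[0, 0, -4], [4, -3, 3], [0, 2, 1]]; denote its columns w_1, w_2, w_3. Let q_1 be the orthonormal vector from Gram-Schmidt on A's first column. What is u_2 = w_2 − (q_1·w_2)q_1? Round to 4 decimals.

q_1 = w_1/‖w_1‖ = (0, 4, 0)/4.0000 = (0.0000, 1.0000, 0.0000).
r_{12} = q_1·w_2 = -3.0000.
u_2 = w_2 + 3.0000·q_1 = (0.0000, 0.0000, 2.0000).

u_2 = (0.0000, 0.0000, 2.0000)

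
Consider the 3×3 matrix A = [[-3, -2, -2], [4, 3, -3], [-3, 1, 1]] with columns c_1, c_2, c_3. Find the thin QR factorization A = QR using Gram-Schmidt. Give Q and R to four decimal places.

Q = [[-0.5145, -0.2490, -0.8206], [0.6860, 0.4546, -0.5681], [-0.5145, 0.8552, 0.0631]], R = [[5.8310, 2.5725, -1.5435], [0.0000, 2.7170, -0.0108], [0.0000, 0.0000, 3.4084]]

q_1 = c_1/‖c_1‖ = (-3, 4, -3)/5.8310 = (-0.5145, 0.6860, -0.5145).
r_{12} = q_1·c_2 = 2.5725.
u_2 = c_2 − 2.5725·q_1 = (-0.6765, 1.2353, 2.3235).
‖u_2‖ = 2.7170, so q_2 = (-0.2490, 0.4546, 0.8552).
r_{13} = q_1·c_3 = -1.5435; r_{23} = q_2·c_3 = -0.0108.
u_3 = c_3 + 1.5435·q_1 + 0.0108·q_2 = (-2.7968, -1.9363, 0.2151).
‖u_3‖ = 3.4084, so q_3 = (-0.8206, -0.5681, 0.0631).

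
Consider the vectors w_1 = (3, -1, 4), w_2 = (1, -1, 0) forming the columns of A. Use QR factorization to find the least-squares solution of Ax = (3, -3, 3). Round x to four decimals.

x = (0.6667, 1.6667)

w_1 = (3, -1, 4); ‖w_1‖ = 5.0990, so e_1 = (0.5883, -0.1961, 0.7845).
e_1·w_2 = 0.5883·1 + (-0.1961)·(-1) + 0.7845·0 = 0.7845.
u_2 = w_2 − 0.7845·e_1 = (0.5385, -0.8462, -0.6154).
‖u_2‖ = 1.1767, so e_2 = (0.4576, -0.7191, -0.5230).
Qᵀb = (4.7068, 1.9612).
Back-substitute: x_2 = 1.9612/1.1767 = 1.6667.
x_1 = (4.7068 − 0.7845·1.6667)/5.0990 = 0.6667.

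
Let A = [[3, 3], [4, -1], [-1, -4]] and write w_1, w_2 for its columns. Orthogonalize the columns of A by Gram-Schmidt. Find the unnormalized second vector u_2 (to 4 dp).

q_1 = w_1/‖w_1‖ = (3, 4, -1)/5.0990 = (0.5883, 0.7845, -0.1961).
r_{12} = q_1·w_2 = 1.7650.
u_2 = w_2 − 1.7650·q_1 = (1.9615, -2.3846, -3.6538).

u_2 = (1.9615, -2.3846, -3.6538)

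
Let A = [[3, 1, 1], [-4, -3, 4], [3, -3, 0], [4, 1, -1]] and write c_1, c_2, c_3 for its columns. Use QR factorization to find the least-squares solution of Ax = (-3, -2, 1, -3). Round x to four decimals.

c_1 = (3, -4, 3, 4); ‖c_1‖ = 7.0711, so e_1 = (0.4243, -0.5657, 0.4243, 0.5657).
e_1·c_2 = 0.4243·1 + (-0.5657)·(-3) + 0.4243·(-3) + 0.5657·1 = 1.4142.
u_2 = c_2 − 1.4142·e_1 = (0.4000, -2.2000, -3.6000, 0.2000).
‖u_2‖ = 4.2426, so e_2 = (0.0943, -0.5185, -0.8485, 0.0471).
e_1·c_3 = 0.4243·1 + (-0.5657)·4 + 0.4243·0 + 0.5657·(-1) = -2.4042; e_2·c_3 = 0.0943·1 + (-0.5185)·4 + (-0.8485)·0 + 0.0471·(-1) = -2.0270.
u_3 = c_3 + 2.4042·e_1 + 2.0270·e_2 = (2.2111, 1.5889, -0.7000, 0.4556).
‖u_3‖ = 2.8480, so e_3 = (0.7764, 0.5579, -0.2458, 0.1600).
Qᵀb = (-1.4142, -0.2357, -4.1706).
Back-substitute: x_3 = -4.1706/2.8480 = -1.4644.
x_2 = (-0.2357 + 2.0270·(-1.4644))/4.2426 = -0.7552.
x_1 = (-1.4142 − 1.4142·(-0.7552) + 2.4042·(-1.4644))/7.0711 = -0.5468.

x = (-0.5468, -0.7552, -1.4644)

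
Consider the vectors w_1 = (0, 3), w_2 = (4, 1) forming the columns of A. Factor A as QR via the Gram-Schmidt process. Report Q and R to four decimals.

Q = [[0.0000, 1.0000], [1.0000, 0.0000]], R = [[3.0000, 1.0000], [0.0000, 4.0000]]

w_1 = (0, 3); ‖w_1‖ = 3.0000, so e_1 = (0.0000, 1.0000).
e_1·w_2 = 0.0000·4 + 1.0000·1 = 1.0000.
u_2 = w_2 − 1.0000·e_1 = (4.0000, 0.0000).
‖u_2‖ = 4.0000, so e_2 = (1.0000, 0.0000).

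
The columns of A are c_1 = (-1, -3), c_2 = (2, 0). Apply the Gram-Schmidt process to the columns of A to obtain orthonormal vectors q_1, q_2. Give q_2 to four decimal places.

q_2 = (0.9487, -0.3162)

q_1 = c_1/‖c_1‖ = (-1, -3)/3.1623 = (-0.3162, -0.9487).
r_{12} = q_1·c_2 = -0.6325.
u_2 = c_2 + 0.6325·q_1 = (1.8000, -0.6000).
‖u_2‖ = 1.8974, so q_2 = (0.9487, -0.3162).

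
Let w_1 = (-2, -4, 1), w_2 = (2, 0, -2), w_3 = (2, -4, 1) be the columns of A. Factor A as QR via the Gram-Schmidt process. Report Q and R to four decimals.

Q = [[-0.4364, 0.5698, 0.6963], [-0.8729, -0.4558, -0.1741], [0.2182, -0.6838, 0.6963]], R = [[4.5826, -1.3093, 2.8368], [0.0000, 2.5071, 2.2792], [0.0000, 0.0000, 2.7852]]

e_1 = w_1/‖w_1‖ = (-2, -4, 1)/4.5826 = (-0.4364, -0.8729, 0.2182).
r_{12} = e_1·w_2 = -1.3093.
u_2 = w_2 + 1.3093·e_1 = (1.4286, -1.1429, -1.7143).
‖u_2‖ = 2.5071, so e_2 = (0.5698, -0.4558, -0.6838).
r_{13} = e_1·w_3 = 2.8368; r_{23} = e_2·w_3 = 2.2792.
u_3 = w_3 − 2.8368·e_1 − 2.2792·e_2 = (1.9394, -0.4848, 1.9394).
‖u_3‖ = 2.7852, so e_3 = (0.6963, -0.1741, 0.6963).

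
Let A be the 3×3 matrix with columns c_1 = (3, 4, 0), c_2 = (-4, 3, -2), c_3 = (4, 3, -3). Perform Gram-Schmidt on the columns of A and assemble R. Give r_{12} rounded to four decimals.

e_1 = c_1/‖c_1‖ = (3, 4, 0)/5.0000 = (0.6000, 0.8000, 0.0000).
r_{12} = e_1·c_2 = 0.0000.

r_{12} = 0.0000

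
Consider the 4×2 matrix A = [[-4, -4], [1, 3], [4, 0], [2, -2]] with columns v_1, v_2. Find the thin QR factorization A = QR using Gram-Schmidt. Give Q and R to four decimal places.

Q = [[-0.6576, -0.4968], [0.1644, 0.5420], [0.6576, -0.3387], [0.3288, -0.5871]], R = [[6.0828, 2.4660], [0.0000, 4.7874]]

e_1 = v_1/‖v_1‖ = (-4, 1, 4, 2)/6.0828 = (-0.6576, 0.1644, 0.6576, 0.3288).
r_{12} = e_1·v_2 = 2.4660.
u_2 = v_2 − 2.4660·e_1 = (-2.3784, 2.5946, -1.6216, -2.8108).
‖u_2‖ = 4.7874, so e_2 = (-0.4968, 0.5420, -0.3387, -0.5871).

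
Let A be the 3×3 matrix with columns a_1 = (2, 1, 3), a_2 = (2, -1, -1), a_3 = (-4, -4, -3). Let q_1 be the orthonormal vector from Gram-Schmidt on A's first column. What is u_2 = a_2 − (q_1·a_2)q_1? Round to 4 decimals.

u_2 = (2.0000, -1.0000, -1.0000)

a_1 = (2, 1, 3); ‖a_1‖ = 3.7417, so q_1 = (0.5345, 0.2673, 0.8018).
q_1·a_2 = 0.5345·2 + 0.2673·(-1) + 0.8018·(-1) = 0.0000.
u_2 = a_2 + 0.0000·q_1 = (2.0000, -1.0000, -1.0000).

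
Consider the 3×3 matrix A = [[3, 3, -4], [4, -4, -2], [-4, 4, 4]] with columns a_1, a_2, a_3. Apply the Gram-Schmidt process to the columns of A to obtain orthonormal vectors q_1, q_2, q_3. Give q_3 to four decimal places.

q_3 = (0.0000, 0.7071, 0.7071)

q_1 = a_1/‖a_1‖ = (3, 4, -4)/6.4031 = (0.4685, 0.6247, -0.6247).
r_{12} = q_1·a_2 = -3.5920.
u_2 = a_2 + 3.5920·q_1 = (4.6829, -1.7561, 1.7561).
‖u_2‖ = 5.3007, so q_2 = (0.8835, -0.3313, 0.3313).
r_{13} = q_1·a_3 = -5.6223; r_{23} = q_2·a_3 = -1.5460.
u_3 = a_3 + 5.6223·q_1 + 1.5460·q_2 = (0.0000, 1.0000, 1.0000).
‖u_3‖ = 1.4142, so q_3 = (0.0000, 0.7071, 0.7071).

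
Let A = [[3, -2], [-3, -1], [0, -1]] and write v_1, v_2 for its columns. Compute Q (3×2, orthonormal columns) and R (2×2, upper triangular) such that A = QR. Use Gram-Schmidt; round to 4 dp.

e_1 = v_1/‖v_1‖ = (3, -3, 0)/4.2426 = (0.7071, -0.7071, 0.0000).
r_{12} = e_1·v_2 = -0.7071.
u_2 = v_2 + 0.7071·e_1 = (-1.5000, -1.5000, -1.0000).
‖u_2‖ = 2.3452, so e_2 = (-0.6396, -0.6396, -0.4264).

Q = [[0.7071, -0.6396], [-0.7071, -0.6396], [0.0000, -0.4264]], R = [[4.2426, -0.7071], [0.0000, 2.3452]]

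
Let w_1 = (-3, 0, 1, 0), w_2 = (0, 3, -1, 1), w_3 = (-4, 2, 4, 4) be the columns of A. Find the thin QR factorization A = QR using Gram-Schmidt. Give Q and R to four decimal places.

w_1 = (-3, 0, 1, 0); ‖w_1‖ = 3.1623, so q_1 = (-0.9487, 0.0000, 0.3162, 0.0000).
q_1·w_2 = (-0.9487)·0 + 0.0000·3 + 0.3162·(-1) + 0.0000·1 = -0.3162.
u_2 = w_2 + 0.3162·q_1 = (-0.3000, 3.0000, -0.9000, 1.0000).
‖u_2‖ = 3.3015, so q_2 = (-0.0909, 0.9087, -0.2726, 0.3029).
q_1·w_3 = (-0.9487)·(-4) + 0.0000·2 + 0.3162·4 + 0.0000·4 = 5.0596; q_2·w_3 = (-0.0909)·(-4) + 0.9087·2 + (-0.2726)·4 + 0.3029·4 = 2.3020.
u_3 = w_3 − 5.0596·q_1 − 2.3020·q_2 = (1.0092, -0.0917, 3.0275, 3.3028).
‖u_3‖ = 4.5936, so q_3 = (0.2197, -0.0200, 0.6591, 0.7190).

Q = [[-0.9487, -0.0909, 0.2197], [0.0000, 0.9087, -0.0200], [0.3162, -0.2726, 0.6591], [0.0000, 0.3029, 0.7190]], R = [[3.1623, -0.3162, 5.0596], [0.0000, 3.3015, 2.3020], [0.0000, 0.0000, 4.5936]]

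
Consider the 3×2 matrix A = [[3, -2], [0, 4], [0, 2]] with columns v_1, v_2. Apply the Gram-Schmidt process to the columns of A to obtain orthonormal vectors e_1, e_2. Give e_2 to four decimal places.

e_2 = (0.0000, 0.8944, 0.4472)

v_1 = (3, 0, 0); ‖v_1‖ = 3.0000, so e_1 = (1.0000, 0.0000, 0.0000).
e_1·v_2 = 1.0000·(-2) + 0.0000·4 + 0.0000·2 = -2.0000.
u_2 = v_2 + 2.0000·e_1 = (0.0000, 4.0000, 2.0000).
‖u_2‖ = 4.4721, so e_2 = (0.0000, 0.8944, 0.4472).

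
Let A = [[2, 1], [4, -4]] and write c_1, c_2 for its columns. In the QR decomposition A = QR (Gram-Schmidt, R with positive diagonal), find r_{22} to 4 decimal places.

q_1 = c_1/‖c_1‖ = (2, 4)/4.4721 = (0.4472, 0.8944).
r_{12} = q_1·c_2 = -3.1305.
u_2 = c_2 + 3.1305·q_1 = (2.4000, -1.2000).
r_{22} = ‖u_2‖ = 2.6833.

r_{22} = 2.6833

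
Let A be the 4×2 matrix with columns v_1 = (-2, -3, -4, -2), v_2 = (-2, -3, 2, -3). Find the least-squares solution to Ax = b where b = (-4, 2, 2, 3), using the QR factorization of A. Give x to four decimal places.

q_1 = v_1/‖v_1‖ = (-2, -3, -4, -2)/5.7446 = (-0.3482, -0.5222, -0.6963, -0.3482).
r_{12} = q_1·v_2 = 1.9149.
u_2 = v_2 − 1.9149·q_1 = (-1.3333, -2.0000, 3.3333, -2.3333).
‖u_2‖ = 4.7258, so q_2 = (-0.2821, -0.4232, 0.7053, -0.4937).
Qᵀb = (-2.0889, 0.2116).
Back-substitute: x_2 = 0.2116/4.7258 = 0.0448.
x_1 = (-2.0889 − 1.9149·0.0448)/5.7446 = -0.3786.

x = (-0.3786, 0.0448)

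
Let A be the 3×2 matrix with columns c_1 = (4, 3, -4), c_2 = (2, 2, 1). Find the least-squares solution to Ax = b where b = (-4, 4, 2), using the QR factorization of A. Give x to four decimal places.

x = (-0.4758, 0.7509)

c_1 = (4, 3, -4); ‖c_1‖ = 6.4031, so e_1 = (0.6247, 0.4685, -0.6247).
e_1·c_2 = 0.6247·2 + 0.4685·2 + (-0.6247)·1 = 1.5617.
u_2 = c_2 − 1.5617·e_1 = (1.0244, 1.2683, 1.9756).
‖u_2‖ = 2.5614, so e_2 = (0.3999, 0.4951, 0.7713).
Qᵀb = (-1.8741, 1.9235).
Back-substitute: x_2 = 1.9235/2.5614 = 0.7509.
x_1 = (-1.8741 − 1.5617·0.7509)/6.4031 = -0.4758.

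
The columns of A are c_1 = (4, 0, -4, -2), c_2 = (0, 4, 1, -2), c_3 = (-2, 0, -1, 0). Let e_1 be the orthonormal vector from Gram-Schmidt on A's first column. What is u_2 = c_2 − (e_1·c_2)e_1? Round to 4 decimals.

u_2 = (0.0000, 4.0000, 1.0000, -2.0000)

c_1 = (4, 0, -4, -2); ‖c_1‖ = 6.0000, so e_1 = (0.6667, 0.0000, -0.6667, -0.3333).
e_1·c_2 = 0.6667·0 + 0.0000·4 + (-0.6667)·1 + (-0.3333)·(-2) = 0.0000.
u_2 = c_2 + 0.0000·e_1 = (0.0000, 4.0000, 1.0000, -2.0000).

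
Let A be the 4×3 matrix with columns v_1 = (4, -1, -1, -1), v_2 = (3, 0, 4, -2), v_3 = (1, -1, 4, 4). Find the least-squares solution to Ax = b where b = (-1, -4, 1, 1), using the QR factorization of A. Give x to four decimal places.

e_1 = v_1/‖v_1‖ = (4, -1, -1, -1)/4.3589 = (0.9177, -0.2294, -0.2294, -0.2294).
r_{12} = e_1·v_2 = 2.2942.
u_2 = v_2 − 2.2942·e_1 = (0.8947, 0.5263, 4.5263, -1.4737).
‖u_2‖ = 4.8720, so e_2 = (0.1836, 0.1080, 0.9290, -0.3025).
r_{13} = e_1·v_3 = -0.6882; r_{23} = e_2·v_3 = 2.5819.
u_3 = v_3 + 0.6882·e_1 − 2.5819·e_2 = (1.1574, -1.4368, 1.4435, 4.6231).
‖u_3‖ = 5.1827, so e_3 = (0.2233, -0.2772, 0.2785, 0.8920).
Qᵀb = (-0.4588, 0.0108, 2.0561).
Back-substitute: x_3 = 2.0561/5.1827 = 0.3967.
x_2 = (0.0108 − 2.5819·0.3967)/4.8720 = -0.2080.
x_1 = (-0.4588 − 2.2942·(-0.2080) + 0.6882·0.3967)/4.3589 = 0.0669.

x = (0.0669, -0.2080, 0.3967)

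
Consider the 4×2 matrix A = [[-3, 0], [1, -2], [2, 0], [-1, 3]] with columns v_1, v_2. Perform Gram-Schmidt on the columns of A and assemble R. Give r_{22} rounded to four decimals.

v_1 = (-3, 1, 2, -1); ‖v_1‖ = 3.8730, so q_1 = (-0.7746, 0.2582, 0.5164, -0.2582).
q_1·v_2 = (-0.7746)·0 + 0.2582·(-2) + 0.5164·0 + (-0.2582)·3 = -1.2910.
u_2 = v_2 + 1.2910·q_1 = (-1.0000, -1.6667, 0.6667, 2.6667).
r_{22} = ‖u_2‖ = 3.3665.

r_{22} = 3.3665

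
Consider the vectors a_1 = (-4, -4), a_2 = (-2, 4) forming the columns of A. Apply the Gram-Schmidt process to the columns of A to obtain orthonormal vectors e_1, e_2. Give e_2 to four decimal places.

e_2 = (-0.7071, 0.7071)

e_1 = a_1/‖a_1‖ = (-4, -4)/5.6569 = (-0.7071, -0.7071).
r_{12} = e_1·a_2 = -1.4142.
u_2 = a_2 + 1.4142·e_1 = (-3.0000, 3.0000).
‖u_2‖ = 4.2426, so e_2 = (-0.7071, 0.7071).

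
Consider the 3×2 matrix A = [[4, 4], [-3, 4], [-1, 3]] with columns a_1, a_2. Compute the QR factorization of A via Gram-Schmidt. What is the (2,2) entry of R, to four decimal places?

r_{22} = 6.4001

a_1 = (4, -3, -1); ‖a_1‖ = 5.0990, so q_1 = (0.7845, -0.5883, -0.1961).
q_1·a_2 = 0.7845·4 + (-0.5883)·4 + (-0.1961)·3 = 0.1961.
u_2 = a_2 − 0.1961·q_1 = (3.8462, 4.1154, 3.0385).
r_{22} = ‖u_2‖ = 6.4001.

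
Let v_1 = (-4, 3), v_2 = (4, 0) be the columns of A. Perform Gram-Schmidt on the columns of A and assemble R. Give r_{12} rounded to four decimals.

v_1 = (-4, 3); ‖v_1‖ = 5.0000, so e_1 = (-0.8000, 0.6000).
r_{12} = e_1·v_2 = -3.2000.

r_{12} = -3.2000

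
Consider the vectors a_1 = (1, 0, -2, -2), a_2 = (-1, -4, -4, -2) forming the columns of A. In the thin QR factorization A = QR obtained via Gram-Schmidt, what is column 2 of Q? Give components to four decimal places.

e_1 = a_1/‖a_1‖ = (1, 0, -2, -2)/3.0000 = (0.3333, 0.0000, -0.6667, -0.6667).
r_{12} = e_1·a_2 = 3.6667.
u_2 = a_2 − 3.6667·e_1 = (-2.2222, -4.0000, -1.5556, 0.4444).
‖u_2‖ = 4.8534, so e_2 = (-0.4579, -0.8242, -0.3205, 0.0916).

e_2 = (-0.4579, -0.8242, -0.3205, 0.0916)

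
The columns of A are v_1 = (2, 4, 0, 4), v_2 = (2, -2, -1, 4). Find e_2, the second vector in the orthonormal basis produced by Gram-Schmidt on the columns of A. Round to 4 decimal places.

e_2 = (0.2910, -0.7274, -0.2182, 0.5819)

v_1 = (2, 4, 0, 4); ‖v_1‖ = 6.0000, so e_1 = (0.3333, 0.6667, 0.0000, 0.6667).
e_1·v_2 = 0.3333·2 + 0.6667·(-2) + 0.0000·(-1) + 0.6667·4 = 2.0000.
u_2 = v_2 − 2.0000·e_1 = (1.3333, -3.3333, -1.0000, 2.6667).
‖u_2‖ = 4.5826, so e_2 = (0.2910, -0.7274, -0.2182, 0.5819).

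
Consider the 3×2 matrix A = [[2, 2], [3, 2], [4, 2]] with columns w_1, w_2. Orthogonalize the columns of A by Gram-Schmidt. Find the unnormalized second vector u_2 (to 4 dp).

u_2 = (0.7586, 0.1379, -0.4828)

q_1 = w_1/‖w_1‖ = (2, 3, 4)/5.3852 = (0.3714, 0.5571, 0.7428).
r_{12} = q_1·w_2 = 3.3425.
u_2 = w_2 − 3.3425·q_1 = (0.7586, 0.1379, -0.4828).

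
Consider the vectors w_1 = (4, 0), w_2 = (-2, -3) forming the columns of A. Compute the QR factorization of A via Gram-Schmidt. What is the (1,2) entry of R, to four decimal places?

r_{12} = -2.0000

q_1 = w_1/‖w_1‖ = (4, 0)/4.0000 = (1.0000, 0.0000).
r_{12} = q_1·w_2 = -2.0000.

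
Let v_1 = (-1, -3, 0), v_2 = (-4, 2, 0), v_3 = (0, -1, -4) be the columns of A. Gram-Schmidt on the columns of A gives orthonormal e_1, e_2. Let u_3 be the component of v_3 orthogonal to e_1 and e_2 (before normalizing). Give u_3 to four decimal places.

u_3 = (0.0000, 0.0000, -4.0000)

v_1 = (-1, -3, 0); ‖v_1‖ = 3.1623, so e_1 = (-0.3162, -0.9487, 0.0000).
e_1·v_2 = (-0.3162)·(-4) + (-0.9487)·2 + 0.0000·0 = -0.6325.
u_2 = v_2 + 0.6325·e_1 = (-4.2000, 1.4000, 0.0000).
‖u_2‖ = 4.4272, so e_2 = (-0.9487, 0.3162, 0.0000).
e_1·v_3 = (-0.3162)·0 + (-0.9487)·(-1) + 0.0000·(-4) = 0.9487; e_2·v_3 = (-0.9487)·0 + 0.3162·(-1) + 0.0000·(-4) = -0.3162.
u_3 = v_3 − 0.9487·e_1 + 0.3162·e_2 = (0.0000, 0.0000, -4.0000).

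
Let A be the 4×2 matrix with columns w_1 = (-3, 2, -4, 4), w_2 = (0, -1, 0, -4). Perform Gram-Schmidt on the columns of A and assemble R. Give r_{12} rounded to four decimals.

e_1 = w_1/‖w_1‖ = (-3, 2, -4, 4)/6.7082 = (-0.4472, 0.2981, -0.5963, 0.5963).
r_{12} = e_1·w_2 = -2.6833.

r_{12} = -2.6833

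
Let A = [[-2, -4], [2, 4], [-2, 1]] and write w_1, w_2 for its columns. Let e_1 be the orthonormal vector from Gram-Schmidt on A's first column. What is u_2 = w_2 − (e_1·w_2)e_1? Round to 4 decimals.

u_2 = (-1.6667, 1.6667, 3.3333)

w_1 = (-2, 2, -2); ‖w_1‖ = 3.4641, so e_1 = (-0.5774, 0.5774, -0.5774).
e_1·w_2 = (-0.5774)·(-4) + 0.5774·4 + (-0.5774)·1 = 4.0415.
u_2 = w_2 − 4.0415·e_1 = (-1.6667, 1.6667, 3.3333).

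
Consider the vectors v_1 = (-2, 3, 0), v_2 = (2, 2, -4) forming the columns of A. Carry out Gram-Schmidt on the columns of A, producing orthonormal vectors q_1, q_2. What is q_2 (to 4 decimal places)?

q_1 = v_1/‖v_1‖ = (-2, 3, 0)/3.6056 = (-0.5547, 0.8321, 0.0000).
r_{12} = q_1·v_2 = 0.5547.
u_2 = v_2 − 0.5547·q_1 = (2.3077, 1.5385, -4.0000).
‖u_2‖ = 4.8675, so q_2 = (0.4741, 0.3161, -0.8218).

q_2 = (0.4741, 0.3161, -0.8218)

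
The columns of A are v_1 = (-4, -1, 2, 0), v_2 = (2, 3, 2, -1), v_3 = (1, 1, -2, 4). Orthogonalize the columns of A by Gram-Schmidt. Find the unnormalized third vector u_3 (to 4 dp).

u_3 = (-0.4590, 1.5927, -0.1216, 3.6170)

v_1 = (-4, -1, 2, 0); ‖v_1‖ = 4.5826, so q_1 = (-0.8729, -0.2182, 0.4364, 0.0000).
q_1·v_2 = (-0.8729)·2 + (-0.2182)·3 + 0.4364·2 + 0.0000·(-1) = -1.5275.
u_2 = v_2 + 1.5275·q_1 = (0.6667, 2.6667, 2.6667, -1.0000).
‖u_2‖ = 3.9581, so q_2 = (0.1684, 0.6737, 0.6737, -0.2526).
q_1·v_3 = (-0.8729)·1 + (-0.2182)·1 + 0.4364·(-2) + 0.0000·4 = -1.9640; q_2·v_3 = 0.1684·1 + 0.6737·1 + 0.6737·(-2) + (-0.2526)·4 = -1.5159.
u_3 = v_3 + 1.9640·q_1 + 1.5159·q_2 = (-0.4590, 1.5927, -0.1216, 3.6170).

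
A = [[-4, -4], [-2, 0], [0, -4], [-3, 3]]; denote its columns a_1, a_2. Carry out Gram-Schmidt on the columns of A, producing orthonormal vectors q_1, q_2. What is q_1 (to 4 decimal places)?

q_1 = (-0.7428, -0.3714, 0.0000, -0.5571)

a_1 = (-4, -2, 0, -3); ‖a_1‖ = 5.3852, so q_1 = (-0.7428, -0.3714, 0.0000, -0.5571).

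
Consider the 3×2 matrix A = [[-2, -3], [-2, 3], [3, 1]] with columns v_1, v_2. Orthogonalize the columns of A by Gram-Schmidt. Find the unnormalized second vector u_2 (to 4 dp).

v_1 = (-2, -2, 3); ‖v_1‖ = 4.1231, so e_1 = (-0.4851, -0.4851, 0.7276).
e_1·v_2 = (-0.4851)·(-3) + (-0.4851)·3 + 0.7276·1 = 0.7276.
u_2 = v_2 − 0.7276·e_1 = (-2.6471, 3.3529, 0.4706).

u_2 = (-2.6471, 3.3529, 0.4706)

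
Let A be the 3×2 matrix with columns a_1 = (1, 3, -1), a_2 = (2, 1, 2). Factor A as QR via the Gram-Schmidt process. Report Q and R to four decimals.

Q = [[0.3015, 0.6039], [0.9045, 0.0636], [-0.3015, 0.7946]], R = [[3.3166, 0.9045], [0.0000, 2.8604]]

a_1 = (1, 3, -1); ‖a_1‖ = 3.3166, so q_1 = (0.3015, 0.9045, -0.3015).
q_1·a_2 = 0.3015·2 + 0.9045·1 + (-0.3015)·2 = 0.9045.
u_2 = a_2 − 0.9045·q_1 = (1.7273, 0.1818, 2.2727).
‖u_2‖ = 2.8604, so q_2 = (0.6039, 0.0636, 0.7946).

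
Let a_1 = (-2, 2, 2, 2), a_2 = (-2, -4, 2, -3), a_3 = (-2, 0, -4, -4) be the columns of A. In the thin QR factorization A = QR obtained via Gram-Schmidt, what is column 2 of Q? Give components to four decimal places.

a_1 = (-2, 2, 2, 2); ‖a_1‖ = 4.0000, so q_1 = (-0.5000, 0.5000, 0.5000, 0.5000).
q_1·a_2 = (-0.5000)·(-2) + 0.5000·(-4) + 0.5000·2 + 0.5000·(-3) = -1.5000.
u_2 = a_2 + 1.5000·q_1 = (-2.7500, -3.2500, 2.7500, -2.2500).
‖u_2‖ = 5.5453, so q_2 = (-0.4959, -0.5861, 0.4959, -0.4058).

q_2 = (-0.4959, -0.5861, 0.4959, -0.4058)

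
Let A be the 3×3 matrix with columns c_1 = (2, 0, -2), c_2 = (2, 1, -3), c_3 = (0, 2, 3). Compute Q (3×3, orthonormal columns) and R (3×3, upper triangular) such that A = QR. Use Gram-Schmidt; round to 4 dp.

c_1 = (2, 0, -2); ‖c_1‖ = 2.8284, so e_1 = (0.7071, 0.0000, -0.7071).
e_1·c_2 = 0.7071·2 + 0.0000·1 + (-0.7071)·(-3) = 3.5355.
u_2 = c_2 − 3.5355·e_1 = (-0.5000, 1.0000, -0.5000).
‖u_2‖ = 1.2247, so e_2 = (-0.4082, 0.8165, -0.4082).
e_1·c_3 = 0.7071·0 + 0.0000·2 + (-0.7071)·3 = -2.1213; e_2·c_3 = (-0.4082)·0 + 0.8165·2 + (-0.4082)·3 = 0.4082.
u_3 = c_3 + 2.1213·e_1 − 0.4082·e_2 = (1.6667, 1.6667, 1.6667).
‖u_3‖ = 2.8868, so e_3 = (0.5774, 0.5774, 0.5774).

Q = [[0.7071, -0.4082, 0.5774], [0.0000, 0.8165, 0.5774], [-0.7071, -0.4082, 0.5774]], R = [[2.8284, 3.5355, -2.1213], [0.0000, 1.2247, 0.4082], [0.0000, 0.0000, 2.8868]]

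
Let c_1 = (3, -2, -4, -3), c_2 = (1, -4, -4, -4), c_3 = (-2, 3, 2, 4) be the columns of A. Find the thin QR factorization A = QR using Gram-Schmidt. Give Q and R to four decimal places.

Q = [[0.4867, -0.6940, -0.3805], [-0.3244, -0.6501, 0.1118], [-0.6489, 0.0351, -0.7443], [-0.4867, -0.3075, 0.5374]], R = [[6.1644, 6.3266, -5.1911], [0.0000, 2.9956, -1.7218], [0.0000, 0.0000, 1.7573]]

q_1 = c_1/‖c_1‖ = (3, -2, -4, -3)/6.1644 = (0.4867, -0.3244, -0.6489, -0.4867).
r_{12} = q_1·c_2 = 6.3266.
u_2 = c_2 − 6.3266·q_1 = (-2.0789, -1.9474, 0.1053, -0.9211).
‖u_2‖ = 2.9956, so q_2 = (-0.6940, -0.6501, 0.0351, -0.3075).
r_{13} = q_1·c_3 = -5.1911; r_{23} = q_2·c_3 = -1.7218.
u_3 = c_3 + 5.1911·q_1 + 1.7218·q_2 = (-0.6686, 0.1965, -1.3079, 0.9443).
‖u_3‖ = 1.7573, so q_3 = (-0.3805, 0.1118, -0.7443, 0.5374).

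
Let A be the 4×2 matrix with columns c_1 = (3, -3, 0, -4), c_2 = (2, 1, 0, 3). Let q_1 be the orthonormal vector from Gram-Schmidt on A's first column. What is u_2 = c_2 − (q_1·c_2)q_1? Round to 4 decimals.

c_1 = (3, -3, 0, -4); ‖c_1‖ = 5.8310, so q_1 = (0.5145, -0.5145, 0.0000, -0.6860).
q_1·c_2 = 0.5145·2 + (-0.5145)·1 + 0.0000·0 + (-0.6860)·3 = -1.5435.
u_2 = c_2 + 1.5435·q_1 = (2.7941, 0.2059, 0.0000, 1.9412).

u_2 = (2.7941, 0.2059, 0.0000, 1.9412)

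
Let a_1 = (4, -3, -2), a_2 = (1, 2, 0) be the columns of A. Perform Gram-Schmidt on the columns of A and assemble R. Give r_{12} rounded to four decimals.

q_1 = a_1/‖a_1‖ = (4, -3, -2)/5.3852 = (0.7428, -0.5571, -0.3714).
r_{12} = q_1·a_2 = -0.3714.

r_{12} = -0.3714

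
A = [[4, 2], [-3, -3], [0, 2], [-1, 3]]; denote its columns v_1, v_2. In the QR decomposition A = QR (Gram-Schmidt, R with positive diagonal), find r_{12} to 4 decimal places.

q_1 = v_1/‖v_1‖ = (4, -3, 0, -1)/5.0990 = (0.7845, -0.5883, 0.0000, -0.1961).
r_{12} = q_1·v_2 = 2.7456.

r_{12} = 2.7456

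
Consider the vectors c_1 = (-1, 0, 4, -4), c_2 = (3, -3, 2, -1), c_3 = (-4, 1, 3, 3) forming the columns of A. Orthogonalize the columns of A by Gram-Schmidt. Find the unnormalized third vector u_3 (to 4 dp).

c_1 = (-1, 0, 4, -4); ‖c_1‖ = 5.7446, so e_1 = (-0.1741, 0.0000, 0.6963, -0.6963).
e_1·c_2 = (-0.1741)·3 + 0.0000·(-3) + 0.6963·2 + (-0.6963)·(-1) = 1.5667.
u_2 = c_2 − 1.5667·e_1 = (3.2727, -3.0000, 0.9091, 0.0909).
‖u_2‖ = 4.5327, so e_2 = (0.7220, -0.6619, 0.2006, 0.0201).
e_1·c_3 = (-0.1741)·(-4) + 0.0000·1 + 0.6963·3 + (-0.6963)·3 = 0.6963; e_2·c_3 = 0.7220·(-4) + (-0.6619)·1 + 0.2006·3 + 0.0201·3 = -2.8881.
u_3 = c_3 − 0.6963·e_1 + 2.8881·e_2 = (-1.7935, -0.9115, 3.0944, 3.5428).

u_3 = (-1.7935, -0.9115, 3.0944, 3.5428)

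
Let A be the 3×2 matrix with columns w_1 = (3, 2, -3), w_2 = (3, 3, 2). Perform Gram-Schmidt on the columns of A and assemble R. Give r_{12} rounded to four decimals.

w_1 = (3, 2, -3); ‖w_1‖ = 4.6904, so e_1 = (0.6396, 0.4264, -0.6396).
r_{12} = e_1·w_2 = 1.9188.

r_{12} = 1.9188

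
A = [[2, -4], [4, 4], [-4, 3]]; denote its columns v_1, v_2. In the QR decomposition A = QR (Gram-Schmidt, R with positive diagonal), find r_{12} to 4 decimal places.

r_{12} = -0.6667

q_1 = v_1/‖v_1‖ = (2, 4, -4)/6.0000 = (0.3333, 0.6667, -0.6667).
r_{12} = q_1·v_2 = -0.6667.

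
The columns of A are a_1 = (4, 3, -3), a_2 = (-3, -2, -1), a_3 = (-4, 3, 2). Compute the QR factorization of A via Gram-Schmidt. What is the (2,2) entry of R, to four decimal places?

a_1 = (4, 3, -3); ‖a_1‖ = 5.8310, so q_1 = (0.6860, 0.5145, -0.5145).
q_1·a_2 = 0.6860·(-3) + 0.5145·(-2) + (-0.5145)·(-1) = -2.5725.
u_2 = a_2 + 2.5725·q_1 = (-1.2353, -0.6765, -2.3235).
r_{22} = ‖u_2‖ = 2.7170.

r_{22} = 2.7170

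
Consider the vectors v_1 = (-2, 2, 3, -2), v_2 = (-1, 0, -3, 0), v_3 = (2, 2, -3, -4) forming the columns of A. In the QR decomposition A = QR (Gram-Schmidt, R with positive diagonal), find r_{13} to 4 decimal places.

r_{13} = -0.2182

v_1 = (-2, 2, 3, -2); ‖v_1‖ = 4.5826, so e_1 = (-0.4364, 0.4364, 0.6547, -0.4364).
r_{13} = e_1·v_3 = -0.2182.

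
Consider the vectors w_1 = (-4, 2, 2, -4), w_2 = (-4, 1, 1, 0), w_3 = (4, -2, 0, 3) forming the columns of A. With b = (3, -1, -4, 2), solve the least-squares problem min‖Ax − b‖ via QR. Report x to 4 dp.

e_1 = w_1/‖w_1‖ = (-4, 2, 2, -4)/6.3246 = (-0.6325, 0.3162, 0.3162, -0.6325).
r_{12} = e_1·w_2 = 3.1623.
u_2 = w_2 − 3.1623·e_1 = (-2.0000, 0.0000, 0.0000, 2.0000).
‖u_2‖ = 2.8284, so e_2 = (-0.7071, 0.0000, 0.0000, 0.7071).
r_{13} = e_1·w_3 = -5.0596; r_{23} = e_2·w_3 = -0.7071.
u_3 = w_3 + 5.0596·e_1 + 0.7071·e_2 = (0.3000, -0.4000, 1.6000, 0.3000).
‖u_3‖ = 1.7029, so e_3 = (0.1762, -0.2349, 0.9396, 0.1762).
Qᵀb = (-4.7434, -0.7071, -2.6425).
Back-substitute: x_3 = -2.6425/1.7029 = -1.5517.
x_2 = (-0.7071 + 0.7071·(-1.5517))/2.8284 = -0.6379.
x_1 = (-4.7434 − 3.1623·(-0.6379) + 5.0596·(-1.5517))/6.3246 = -1.6724.

x = (-1.6724, -0.6379, -1.5517)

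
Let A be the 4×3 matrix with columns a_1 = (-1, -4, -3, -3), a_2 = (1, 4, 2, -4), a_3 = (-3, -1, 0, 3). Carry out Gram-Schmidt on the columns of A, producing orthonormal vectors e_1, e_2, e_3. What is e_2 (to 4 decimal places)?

a_1 = (-1, -4, -3, -3); ‖a_1‖ = 5.9161, so e_1 = (-0.1690, -0.6761, -0.5071, -0.5071).
e_1·a_2 = (-0.1690)·1 + (-0.6761)·4 + (-0.5071)·2 + (-0.5071)·(-4) = -1.8593.
u_2 = a_2 + 1.8593·e_1 = (0.6857, 2.7429, 1.0571, -4.9429).
‖u_2‖ = 5.7916, so e_2 = (0.1184, 0.4736, 0.1825, -0.8534).

e_2 = (0.1184, 0.4736, 0.1825, -0.8534)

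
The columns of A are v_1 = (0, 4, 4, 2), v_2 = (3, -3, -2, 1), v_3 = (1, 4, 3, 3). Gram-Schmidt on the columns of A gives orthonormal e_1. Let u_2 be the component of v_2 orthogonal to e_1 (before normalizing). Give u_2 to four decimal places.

v_1 = (0, 4, 4, 2); ‖v_1‖ = 6.0000, so e_1 = (0.0000, 0.6667, 0.6667, 0.3333).
e_1·v_2 = 0.0000·3 + 0.6667·(-3) + 0.6667·(-2) + 0.3333·1 = -3.0000.
u_2 = v_2 + 3.0000·e_1 = (3.0000, -1.0000, 0.0000, 2.0000).

u_2 = (3.0000, -1.0000, 0.0000, 2.0000)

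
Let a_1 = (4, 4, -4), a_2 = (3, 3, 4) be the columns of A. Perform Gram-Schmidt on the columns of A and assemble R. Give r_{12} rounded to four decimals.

a_1 = (4, 4, -4); ‖a_1‖ = 6.9282, so e_1 = (0.5774, 0.5774, -0.5774).
r_{12} = e_1·a_2 = 1.1547.

r_{12} = 1.1547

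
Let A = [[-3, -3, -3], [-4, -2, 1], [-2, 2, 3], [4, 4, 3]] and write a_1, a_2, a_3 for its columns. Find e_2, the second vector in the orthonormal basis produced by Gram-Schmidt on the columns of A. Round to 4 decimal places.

e_2 = (-0.2820, 0.1527, 0.8694, 0.3760)

e_1 = a_1/‖a_1‖ = (-3, -4, -2, 4)/6.7082 = (-0.4472, -0.5963, -0.2981, 0.5963).
r_{12} = e_1·a_2 = 4.3231.
u_2 = a_2 − 4.3231·e_1 = (-1.0667, 0.5778, 3.2889, 1.4222).
‖u_2‖ = 3.7830, so e_2 = (-0.2820, 0.1527, 0.8694, 0.3760).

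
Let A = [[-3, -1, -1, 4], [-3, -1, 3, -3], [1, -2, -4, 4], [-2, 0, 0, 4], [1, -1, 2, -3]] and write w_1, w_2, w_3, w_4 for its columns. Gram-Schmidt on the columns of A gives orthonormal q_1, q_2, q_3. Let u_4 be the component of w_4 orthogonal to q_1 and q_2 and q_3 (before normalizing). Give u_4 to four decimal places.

u_4 = (0.0478, -1.0526, -0.1495, 2.0844, 1.3038)

w_1 = (-3, -3, 1, -2, 1); ‖w_1‖ = 4.8990, so q_1 = (-0.6124, -0.6124, 0.2041, -0.4082, 0.2041).
q_1·w_2 = (-0.6124)·(-1) + (-0.6124)·(-1) + 0.2041·(-2) + (-0.4082)·0 + 0.2041·(-1) = 0.6124.
u_2 = w_2 − 0.6124·q_1 = (-0.6250, -0.6250, -2.1250, 0.2500, -1.1250).
‖u_2‖ = 2.5739, so q_2 = (-0.2428, -0.2428, -0.8256, 0.0971, -0.4371).
q_1·w_3 = (-0.6124)·(-1) + (-0.6124)·3 + 0.2041·(-4) + (-0.4082)·0 + 0.2041·2 = -1.6330; q_2·w_3 = (-0.2428)·(-1) + (-0.2428)·3 + (-0.8256)·(-4) + 0.0971·0 + (-0.4371)·2 = 1.9426.
u_3 = w_3 + 1.6330·q_1 − 1.9426·q_2 = (-1.5283, 2.4717, -2.0629, -0.8553, 3.1824).
‖u_3‖ = 4.8538, so q_3 = (-0.3149, 0.5092, -0.4250, -0.1762, 0.6556).
q_1·w_4 = (-0.6124)·4 + (-0.6124)·(-3) + 0.2041·4 + (-0.4082)·4 + 0.2041·(-3) = -2.0412; q_2·w_4 = (-0.2428)·4 + (-0.2428)·(-3) + (-0.8256)·4 + 0.0971·4 + (-0.4371)·(-3) = -1.8454; q_3·w_4 = (-0.3149)·4 + 0.5092·(-3) + (-0.4250)·4 + (-0.1762)·4 + 0.6556·(-3) = -7.1590.
u_4 = w_4 + 2.0412·q_1 + 1.8454·q_2 + 7.1590·q_3 = (0.0478, -1.0526, -0.1495, 2.0844, 1.3038).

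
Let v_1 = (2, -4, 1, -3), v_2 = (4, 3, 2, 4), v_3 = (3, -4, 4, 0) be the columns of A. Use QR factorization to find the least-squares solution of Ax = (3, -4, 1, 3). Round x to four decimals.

v_1 = (2, -4, 1, -3); ‖v_1‖ = 5.4772, so e_1 = (0.3651, -0.7303, 0.1826, -0.5477).
e_1·v_2 = 0.3651·4 + (-0.7303)·3 + 0.1826·2 + (-0.5477)·4 = -2.5560.
u_2 = v_2 + 2.5560·e_1 = (4.9333, 1.1333, 2.4667, 2.6000).
‖u_2‖ = 6.2022, so e_2 = (0.7954, 0.1827, 0.3977, 0.4192).
e_1·v_3 = 0.3651·3 + (-0.7303)·(-4) + 0.1826·4 + (-0.5477)·0 = 4.7469; e_2·v_3 = 0.7954·3 + 0.1827·(-4) + 0.3977·4 + 0.4192·0 = 3.2462.
u_3 = v_3 − 4.7469·e_1 − 3.2462·e_2 = (-1.3154, -1.1265, 1.8423, 1.2392).
‖u_3‖ = 2.8158, so e_3 = (-0.4672, -0.4001, 0.6543, 0.4401).
Qᵀb = (2.5560, 3.3107, 2.1733).
Back-substitute: x_3 = 2.1733/2.8158 = 0.7718.
x_2 = (3.3107 − 3.2462·0.7718)/6.2022 = 0.1298.
x_1 = (2.5560 + 2.5560·0.1298 − 4.7469·0.7718)/5.4772 = -0.1416.

x = (-0.1416, 0.1298, 0.7718)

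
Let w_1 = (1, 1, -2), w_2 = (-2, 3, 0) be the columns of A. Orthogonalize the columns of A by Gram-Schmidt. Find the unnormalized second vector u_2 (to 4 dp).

w_1 = (1, 1, -2); ‖w_1‖ = 2.4495, so e_1 = (0.4082, 0.4082, -0.8165).
e_1·w_2 = 0.4082·(-2) + 0.4082·3 + (-0.8165)·0 = 0.4082.
u_2 = w_2 − 0.4082·e_1 = (-2.1667, 2.8333, 0.3333).

u_2 = (-2.1667, 2.8333, 0.3333)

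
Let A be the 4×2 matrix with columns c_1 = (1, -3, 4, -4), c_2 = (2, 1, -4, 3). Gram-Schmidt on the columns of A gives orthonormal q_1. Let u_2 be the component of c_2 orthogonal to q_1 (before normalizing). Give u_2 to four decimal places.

c_1 = (1, -3, 4, -4); ‖c_1‖ = 6.4807, so q_1 = (0.1543, -0.4629, 0.6172, -0.6172).
q_1·c_2 = 0.1543·2 + (-0.4629)·1 + 0.6172·(-4) + (-0.6172)·3 = -4.4748.
u_2 = c_2 + 4.4748·q_1 = (2.6905, -1.0714, -1.2381, 0.2381).

u_2 = (2.6905, -1.0714, -1.2381, 0.2381)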